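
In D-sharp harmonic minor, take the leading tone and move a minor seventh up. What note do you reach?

The leading tone of D# harmonic minor is C##.
A minor seventh (10 semitones) above C## lands on the letter B, giving B#.

B#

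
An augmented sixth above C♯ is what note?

A##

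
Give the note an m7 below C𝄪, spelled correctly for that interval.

A seventh below C lands on the letter D.
A minor seventh spans 10 semitones, so C## moves to pitch class 4. On the letter D that is D##.

D##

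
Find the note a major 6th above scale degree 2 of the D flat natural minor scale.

Scale degree 2 of Db natural minor is Eb.
A major sixth (9 semitones) above Eb lands on the letter C, giving C.

C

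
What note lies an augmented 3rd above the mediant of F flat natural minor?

C

The mediant of Fb natural minor is Abb.
An augmented third (5 semitones) above Abb lands on the letter C, giving C.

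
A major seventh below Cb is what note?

Dbb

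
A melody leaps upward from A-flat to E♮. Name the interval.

augmented fifth

The letter names run A→E, a span of 4 letter steps, so the interval is some kind of fifth.
Ab to E is 8 semitones. A perfect fifth is 7, so 8 makes it augmented.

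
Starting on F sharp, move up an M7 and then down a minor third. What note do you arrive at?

C##

A major seventh up from F# is E# (letter E, 11 semitones up).
A minor third down from E# is C## (letter C, 3 semitones down).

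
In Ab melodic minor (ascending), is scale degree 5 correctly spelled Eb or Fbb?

Eb

Each scale degree takes a distinct letter name. Degree 5 of a scale on A must use the letter E.
Eb and Fbb are enharmonically the same pitch, but only Eb uses the letter E, so it is the correct spelling here.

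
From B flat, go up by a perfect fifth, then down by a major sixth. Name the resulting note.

A perfect fifth up from Bb is F (letter F, 7 semitones up).
A major sixth down from F is Ab (letter A, 9 semitones down).

Ab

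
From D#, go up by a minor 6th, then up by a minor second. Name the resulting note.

A minor sixth up from D# is B (letter B, 8 semitones up).
A minor second up from B is C (letter C, 1 semitone up).

C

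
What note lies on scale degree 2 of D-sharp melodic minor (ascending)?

Degree 2 takes the letter 1 step above D, which is E.
In melodic minor (ascending), degree 2 sits 2 semitones above the tonic. D# + 2 semitones is pitch class 5, spelled on E as E#.

E#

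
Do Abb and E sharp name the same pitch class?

Two spellings are enharmonically equivalent only if they share a pitch class.
Here Abb → 7, E# → 5; 5 ≠ 7, so they are not.

No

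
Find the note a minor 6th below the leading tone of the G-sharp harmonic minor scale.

A##

The leading tone of G# harmonic minor is F##.
A minor sixth (8 semitones) below F## lands on the letter A, giving A##.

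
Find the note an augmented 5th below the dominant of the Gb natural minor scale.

Gbb

The dominant of Gb natural minor is Db.
An augmented fifth (8 semitones) below Db lands on the letter G, giving Gbb.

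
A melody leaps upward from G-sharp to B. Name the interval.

Counting letters G–A–B gives a third.
G#→B = 3 semitones, 1 narrower than the major third (4), so minor.

minor third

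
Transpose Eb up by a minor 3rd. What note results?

A third above E lands on the letter G.
A minor third spans 3 semitones, so Eb moves to pitch class 6. On the letter G that is Gb.

Gb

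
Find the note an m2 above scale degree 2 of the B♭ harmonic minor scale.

Scale degree 2 of Bb harmonic minor is C.
A minor second (1 semitone) above C lands on the letter D, giving Db.

Db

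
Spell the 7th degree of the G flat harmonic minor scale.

F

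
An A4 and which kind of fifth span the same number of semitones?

An augmented fourth spans 6 semitones.
A fifth spanning 6 semitones is diminished (the perfect fifth is 7).

diminished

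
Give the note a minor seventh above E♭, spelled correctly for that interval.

Db

E up a major seventh is D#, so the target letter is D.
From Eb, a minor seventh is 10 semitones up: Db.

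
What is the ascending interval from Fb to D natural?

augmented sixth

Counting letters F–G–A–B–C–D gives a sixth.
Fb→D = 10 semitones, 1 wider than the major sixth (9), so augmented.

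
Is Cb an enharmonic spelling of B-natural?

Yes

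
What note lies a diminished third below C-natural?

A#

A third below C lands on the letter A.
A diminished third spans 2 semitones, so C moves to pitch class 10. On the letter A that is A#.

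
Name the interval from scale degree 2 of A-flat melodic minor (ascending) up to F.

Scale degree 2 of Ab melodic minor (ascending) is Bb.
Bb up to F: letters B→F make it a fifth; 7 semitones makes it perfect.

perfect fifth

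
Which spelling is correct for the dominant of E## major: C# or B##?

B##

Each scale degree takes a distinct letter name. Degree 5 of a scale on E must use the letter B.
B## and C# are enharmonically the same pitch, but only B## uses the letter B, so it is the correct spelling here.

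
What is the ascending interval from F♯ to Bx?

The letter names run F→B, a span of 3 letter steps, so the interval is some kind of fourth.
F# to B## is 7 semitones. A perfect fourth is 5, so 7 makes it doubly augmented.

doubly augmented fourth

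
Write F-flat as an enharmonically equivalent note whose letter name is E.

E

Plain E sits at the same pitch as Fb, so on the letter E the same pitch needs a natural: E.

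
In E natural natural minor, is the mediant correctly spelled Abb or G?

Each scale degree takes a distinct letter name. Degree 3 of a scale on E must use the letter G.
G and Abb are enharmonically the same pitch, but only G uses the letter G, so it is the correct spelling here.

G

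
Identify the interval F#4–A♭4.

diminished third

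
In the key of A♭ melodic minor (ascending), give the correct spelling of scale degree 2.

Bb

The Ab melodic minor (ascending) scale runs Ab Bb Cb Db Eb F G.
Degree 2 is Bb.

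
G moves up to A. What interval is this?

major second

Counting letters G–A gives a second.
G→A = 2 semitones, exactly the major second.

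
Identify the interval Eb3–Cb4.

minor sixth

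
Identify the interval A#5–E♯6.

perfect fifth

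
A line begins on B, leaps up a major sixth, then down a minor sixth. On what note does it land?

B#

A major sixth up from B is G# (letter G, 9 semitones up).
A minor sixth down from G# is B# (letter B, 8 semitones down).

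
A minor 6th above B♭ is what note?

A sixth above B lands on the letter G.
A minor sixth spans 8 semitones, so Bb moves to pitch class 6. On the letter G that is Gb.

Gb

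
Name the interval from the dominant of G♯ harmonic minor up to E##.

The dominant of G# harmonic minor is D#.
D# up to E##: letters D→E make it a second; 3 semitones makes it augmented.

augmented second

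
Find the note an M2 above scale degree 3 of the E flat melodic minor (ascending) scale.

Ab

Scale degree 3 of Eb melodic minor (ascending) is Gb.
A major second (2 semitones) above Gb lands on the letter A, giving Ab.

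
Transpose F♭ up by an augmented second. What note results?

A second above F lands on the letter G.
An augmented second spans 3 semitones, so Fb moves to pitch class 7. On the letter G that is G.

G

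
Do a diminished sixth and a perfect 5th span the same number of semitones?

A diminished sixth spans 7 semitones; a perfect fifth spans 7.
They are enharmonically equivalent.

Yes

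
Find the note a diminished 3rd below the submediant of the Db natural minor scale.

G

The submediant of Db natural minor is Bbb.
A diminished third (2 semitones) below Bbb lands on the letter G, giving G.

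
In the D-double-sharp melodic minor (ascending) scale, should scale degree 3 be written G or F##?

Each scale degree takes a distinct letter name. Degree 3 of a scale on D must use the letter F.
F## and G are enharmonically the same pitch, but only F## uses the letter F, so it is the correct spelling here.

F##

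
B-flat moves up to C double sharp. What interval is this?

doubly augmented second

Counting letters B–C gives a second.
Bb→C## = 4 semitones, 2 wider than the major second (2), so doubly augmented.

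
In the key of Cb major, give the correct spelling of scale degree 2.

Degree 2 takes the letter 1 step above C, which is D.
In major, degree 2 sits 2 semitones above the tonic. Cb + 2 semitones is pitch class 1, spelled on D as Db.

Db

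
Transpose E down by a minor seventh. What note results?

F#

A seventh below E lands on the letter F.
A minor seventh spans 10 semitones, so E moves to pitch class 6. On the letter F that is F#.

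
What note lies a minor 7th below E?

A seventh below E lands on the letter F.
A minor seventh spans 10 semitones, so E moves to pitch class 6. On the letter F that is F#.

F#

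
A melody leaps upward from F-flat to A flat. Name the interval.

major third

The letter names run F→A, a span of 2 letter steps, so the interval is some kind of third.
Fb to Ab is 4 semitones. A major third is 4, so 4 makes it major.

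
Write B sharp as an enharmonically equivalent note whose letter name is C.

C

Plain C sits at the same pitch as B#, so on the letter C the same pitch needs a natural: C.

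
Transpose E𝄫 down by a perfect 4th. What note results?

Bbb

A fourth below E lands on the letter B.
A perfect fourth spans 5 semitones, so Ebb moves to pitch class 9. On the letter B that is Bbb.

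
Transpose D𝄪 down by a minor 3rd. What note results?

D down a major third is Bb, so the target letter is B.
From D##, a minor third is 3 semitones down: B##.

B##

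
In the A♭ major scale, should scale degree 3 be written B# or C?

C

Each scale degree takes a distinct letter name. Degree 3 of a scale on A must use the letter C.
C and B# are enharmonically the same pitch, but only C uses the letter C, so it is the correct spelling here.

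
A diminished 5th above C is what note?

Gb

A fifth above C lands on the letter G.
A diminished fifth spans 6 semitones, so C moves to pitch class 6. On the letter G that is Gb.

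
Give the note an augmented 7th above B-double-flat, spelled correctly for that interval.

A

B up a major seventh is A#, so the target letter is A.
From Bbb, an augmented seventh is 12 semitones up: A.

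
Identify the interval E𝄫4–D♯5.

doubly augmented seventh

Counting letters E–F–G–A–B–C–D gives a seventh.
Ebb→D# = 13 semitones, 2 wider than the major seventh (11), so doubly augmented.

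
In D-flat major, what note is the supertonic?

Eb

Degree 2 takes the letter 1 step above D, which is E.
In major, degree 2 sits 2 semitones above the tonic. Db + 2 semitones is pitch class 3, spelled on E as Eb.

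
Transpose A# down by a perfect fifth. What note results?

A fifth below A lands on the letter D.
A perfect fifth spans 7 semitones, so A# moves to pitch class 3. On the letter D that is D#.

D#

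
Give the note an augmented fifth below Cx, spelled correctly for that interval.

A fifth below C lands on the letter F.
An augmented fifth spans 8 semitones, so C## moves to pitch class 6. On the letter F that is F#.

F#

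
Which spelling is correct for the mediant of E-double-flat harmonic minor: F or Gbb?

Each scale degree takes a distinct letter name. Degree 3 of a scale on E must use the letter G.
Gbb and F are enharmonically the same pitch, but only Gbb uses the letter G, so it is the correct spelling here.

Gbb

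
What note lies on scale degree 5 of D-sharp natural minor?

Degree 5 takes the letter 4 steps above D, which is A.
In natural minor, degree 5 sits 7 semitones above the tonic. D# + 7 semitones is pitch class 10, spelled on A as A#.

A#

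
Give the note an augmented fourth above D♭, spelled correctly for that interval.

D up a perfect fourth is G, so the target letter is G.
From Db, an augmented fourth is 6 semitones up: G.

G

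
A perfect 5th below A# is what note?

D#

A down a perfect fifth is D, so the target letter is D.
From A#, a perfect fifth is 7 semitones down: D#.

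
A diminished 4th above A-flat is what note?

Dbb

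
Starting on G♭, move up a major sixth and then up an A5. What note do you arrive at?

A major sixth up from Gb is Eb (letter E, 9 semitones up).
An augmented fifth up from Eb is B (letter B, 8 semitones up).

B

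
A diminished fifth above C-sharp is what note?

A fifth above C lands on the letter G.
A diminished fifth spans 6 semitones, so C# moves to pitch class 7. On the letter G that is G.

G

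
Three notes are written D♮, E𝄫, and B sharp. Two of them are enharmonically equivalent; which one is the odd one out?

B#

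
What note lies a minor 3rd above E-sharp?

G#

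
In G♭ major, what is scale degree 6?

Degree 6 takes the letter 5 steps above G, which is E.
In major, degree 6 sits 9 semitones above the tonic. Gb + 9 semitones is pitch class 3, spelled on E as Eb.

Eb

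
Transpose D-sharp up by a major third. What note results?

A third above D lands on the letter F.
A major third spans 4 semitones, so D# moves to pitch class 7. On the letter F that is F##.

F##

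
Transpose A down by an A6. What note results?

A sixth below A lands on the letter C.
An augmented sixth spans 10 semitones, so A moves to pitch class 11. On the letter C that is Cb.

Cb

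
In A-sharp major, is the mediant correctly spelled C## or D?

C##

Each scale degree takes a distinct letter name. Degree 3 of a scale on A must use the letter C.
C## and D are enharmonically the same pitch, but only C## uses the letter C, so it is the correct spelling here.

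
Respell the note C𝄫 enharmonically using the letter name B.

Plain B sits 1 semitone above Cbb, so on the letter B the same pitch needs a flat: Bb.

Bb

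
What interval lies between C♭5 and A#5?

doubly augmented sixth

Counting letters C–D–E–F–G–A gives a sixth.
Cb→A# = 11 semitones, 2 wider than the major sixth (9), so doubly augmented.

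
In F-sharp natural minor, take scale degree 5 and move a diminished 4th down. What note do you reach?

Scale degree 5 of F# natural minor is C#.
A diminished fourth (4 semitones) below C# lands on the letter G, giving G##.

G##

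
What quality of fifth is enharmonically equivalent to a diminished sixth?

A diminished sixth spans 7 semitones.
A fifth spanning 7 semitones is perfect (the perfect fifth is 7).

perfect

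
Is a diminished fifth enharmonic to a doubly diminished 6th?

A diminished fifth spans 6 semitones; a doubly diminished sixth spans 6.
They are enharmonically equivalent.

Yes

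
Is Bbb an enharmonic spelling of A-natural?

Yes

Bbb is pitch class 9; A is pitch class 9.
All spellings map to pitch class 9, so they are enharmonically equivalent.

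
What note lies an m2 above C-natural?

Db

A second above C lands on the letter D.
A minor second spans 1 semitone, so C moves to pitch class 1. On the letter D that is Db.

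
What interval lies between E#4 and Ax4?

augmented fourth

The letter names run E→A, a span of 3 letter steps, so the interval is some kind of fourth.
E# to A## is 6 semitones. A perfect fourth is 5, so 6 makes it augmented.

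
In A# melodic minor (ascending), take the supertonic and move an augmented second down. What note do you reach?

A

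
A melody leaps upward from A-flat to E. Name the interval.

augmented fifth

Counting letters A–B–C–D–E gives a fifth.
Ab→E = 8 semitones, 1 wider than the perfect fifth (7), so augmented.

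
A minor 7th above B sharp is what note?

A seventh above B lands on the letter A.
A minor seventh spans 10 semitones, so B# moves to pitch class 10. On the letter A that is A#.

A#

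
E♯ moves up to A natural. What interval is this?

diminished fourth

Counting letters E–F–G–A gives a fourth.
E#→A = 4 semitones, 1 narrower than the perfect fourth (5), so diminished.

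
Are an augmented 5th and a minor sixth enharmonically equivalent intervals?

Yes

An augmented fifth spans 8 semitones; a minor sixth spans 8.
They are enharmonically equivalent.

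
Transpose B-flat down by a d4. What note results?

B down a perfect fourth is F#, so the target letter is F.
From Bb, a diminished fourth is 4 semitones down: F#.

F#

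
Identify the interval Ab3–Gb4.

The letter names run A→G, a span of 6 letter steps, so the interval is some kind of seventh.
Ab to Gb is 10 semitones. A major seventh is 11, so 10 makes it minor.

minor seventh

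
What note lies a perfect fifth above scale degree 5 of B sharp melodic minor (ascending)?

Scale degree 5 of B# melodic minor (ascending) is F##.
A perfect fifth (7 semitones) above F## lands on the letter C, giving C##.

C##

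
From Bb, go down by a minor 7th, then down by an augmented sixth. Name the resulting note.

Ebb

A minor seventh down from Bb is C (letter C, 10 semitones down).
An augmented sixth down from C is Ebb (letter E, 10 semitones down).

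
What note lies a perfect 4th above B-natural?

A fourth above B lands on the letter E.
A perfect fourth spans 5 semitones, so B moves to pitch class 4. On the letter E that is E.

E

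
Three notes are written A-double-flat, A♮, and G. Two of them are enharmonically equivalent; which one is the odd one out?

A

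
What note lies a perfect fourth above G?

G up a perfect fourth is C, so the target letter is C.
From G, a perfect fourth is 5 semitones up: C.

C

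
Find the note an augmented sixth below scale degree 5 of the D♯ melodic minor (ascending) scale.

C

Scale degree 5 of D# melodic minor (ascending) is A#.
An augmented sixth (10 semitones) below A# lands on the letter C, giving C.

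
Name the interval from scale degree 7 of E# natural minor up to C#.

minor seventh

Scale degree 7 of E# natural minor is D#.
D# up to C#: letters D→C make it a seventh; 10 semitones makes it minor.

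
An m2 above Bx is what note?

C##

A second above B lands on the letter C.
A minor second spans 1 semitone, so B## moves to pitch class 2. On the letter C that is C##.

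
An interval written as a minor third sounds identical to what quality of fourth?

A minor third spans 3 semitones.
A fourth spanning 3 semitones is doubly diminished (the perfect fourth is 5).

doubly diminished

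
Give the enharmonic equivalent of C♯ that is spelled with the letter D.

C# is pitch class 1. The letter D alone is pitch class 2.
To reach pitch class 1 from D requires an offset of -1 semitone, i.e. flat: Db.

Db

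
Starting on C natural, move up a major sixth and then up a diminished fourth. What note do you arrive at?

A major sixth up from C is A (letter A, 9 semitones up).
A diminished fourth up from A is Db (letter D, 4 semitones up).

Db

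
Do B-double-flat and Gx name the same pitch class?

Yes

Bbb = pitch class 9 and G## = pitch class 9 — the same pitch class, so they are enharmonic equivalents.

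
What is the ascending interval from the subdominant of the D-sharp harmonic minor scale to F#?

The subdominant of D# harmonic minor is G#.
G# up to F#: letters G→F make it a seventh; 10 semitones makes it minor.

minor seventh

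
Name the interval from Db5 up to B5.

augmented sixth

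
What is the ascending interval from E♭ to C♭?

minor sixth

Counting letters E–F–G–A–B–C gives a sixth.
Eb→Cb = 8 semitones, 1 narrower than the major sixth (9), so minor.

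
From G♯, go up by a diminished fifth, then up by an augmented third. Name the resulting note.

A diminished fifth up from G# is D (letter D, 6 semitones up).
An augmented third up from D is F## (letter F, 5 semitones up).

F##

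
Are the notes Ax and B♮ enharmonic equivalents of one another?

A## is pitch class 11; B is pitch class 11.
All spellings map to pitch class 11, so they are enharmonically equivalent.

Yes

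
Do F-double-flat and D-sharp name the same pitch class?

Yes

Fbb = pitch class 3 and D# = pitch class 3 — the same pitch class, so they are enharmonic equivalents.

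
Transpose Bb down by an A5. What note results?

Ebb

B down a perfect fifth is E, so the target letter is E.
From Bb, an augmented fifth is 8 semitones down: Ebb.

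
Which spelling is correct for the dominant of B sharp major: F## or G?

Each scale degree takes a distinct letter name. Degree 5 of a scale on B must use the letter F.
F## and G are enharmonically the same pitch, but only F## uses the letter F, so it is the correct spelling here.

F##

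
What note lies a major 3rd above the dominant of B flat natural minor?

A

The dominant of Bb natural minor is F.
A major third (4 semitones) above F lands on the letter A, giving A.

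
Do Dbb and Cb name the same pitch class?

Dbb is pitch class 0; Cb is pitch class 11.
The pitch classes differ (0 vs. 11), so they are not enharmonic equivalents.

No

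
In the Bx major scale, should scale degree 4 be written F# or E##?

E##

Each scale degree takes a distinct letter name. Degree 4 of a scale on B must use the letter E.
E## and F# are enharmonically the same pitch, but only E## uses the letter E, so it is the correct spelling here.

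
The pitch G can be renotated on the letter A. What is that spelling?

G is pitch class 7. The letter A alone is pitch class 9.
To reach pitch class 7 from A requires an offset of -2 semitones, i.e. double flat: Abb.

Abb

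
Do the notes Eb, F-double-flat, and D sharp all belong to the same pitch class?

Eb = pitch class 3 and Fbb = pitch class 3 and D# = pitch class 3 — the same pitch class, so they are enharmonic equivalents.

Yes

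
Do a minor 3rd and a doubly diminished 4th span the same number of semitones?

Yes

A minor third spans 3 semitones; a doubly diminished fourth spans 3.
They are enharmonically equivalent.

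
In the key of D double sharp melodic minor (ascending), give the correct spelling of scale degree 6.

Degree 6 takes the letter 5 steps above D, which is B.
In melodic minor (ascending), degree 6 sits 9 semitones above the tonic. D## + 9 semitones is pitch class 1, spelled on B as B##.

B##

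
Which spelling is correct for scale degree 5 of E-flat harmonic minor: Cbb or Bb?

Each scale degree takes a distinct letter name. Degree 5 of a scale on E must use the letter B.
Bb and Cbb are enharmonically the same pitch, but only Bb uses the letter B, so it is the correct spelling here.

Bb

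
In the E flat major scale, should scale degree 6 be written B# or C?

Each scale degree takes a distinct letter name. Degree 6 of a scale on E must use the letter C.
C and B# are enharmonically the same pitch, but only C uses the letter C, so it is the correct spelling here.

C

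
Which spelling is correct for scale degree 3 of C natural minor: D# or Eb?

Eb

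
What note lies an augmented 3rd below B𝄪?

G#

B down a major third is G, so the target letter is G.
From B##, an augmented third is 5 semitones down: G#.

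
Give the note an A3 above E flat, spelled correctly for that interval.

G#

E up a major third is G#, so the target letter is G.
From Eb, an augmented third is 5 semitones up: G#.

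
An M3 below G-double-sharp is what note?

E#

G down a major third is Eb, so the target letter is E.
From G##, a major third is 4 semitones down: E#.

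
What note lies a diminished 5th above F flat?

F up a perfect fifth is C, so the target letter is C.
From Fb, a diminished fifth is 6 semitones up: Cbb.

Cbb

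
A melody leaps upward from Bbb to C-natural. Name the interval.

Counting letters B–C gives a second.
Bbb→C = 3 semitones, 1 wider than the major second (2), so augmented.

augmented second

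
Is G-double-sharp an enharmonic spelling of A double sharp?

No

Two spellings are enharmonically equivalent only if they share a pitch class.
Here G## → 9, A## → 11; 9 ≠ 11, so they are not.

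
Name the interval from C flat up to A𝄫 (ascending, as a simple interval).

The letter names run C→A, a span of 5 letter steps, so the interval is some kind of sixth.
Cb to Abb is 8 semitones. A major sixth is 9, so 8 makes it minor.

minor sixth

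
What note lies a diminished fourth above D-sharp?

D up a perfect fourth is G, so the target letter is G.
From D#, a diminished fourth is 4 semitones up: G.

G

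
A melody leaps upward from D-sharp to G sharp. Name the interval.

The letter names run D→G, a span of 3 letter steps, so the interval is some kind of fourth.
D# to G# is 5 semitones. A perfect fourth is 5, so 5 makes it perfect.

perfect fourth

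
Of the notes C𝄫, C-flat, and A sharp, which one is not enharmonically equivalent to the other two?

Cb

In 12-tone equal temperament, enharmonic equivalents share a pitch class. Cbb is pitch class 10; Cb is pitch class 11; A# is pitch class 10.
Cbb and A# share pitch class 10, while Cb is pitch class 11.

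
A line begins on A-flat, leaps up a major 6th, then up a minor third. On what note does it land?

Ab

A major sixth up from Ab is F (letter F, 9 semitones up).
A minor third up from F is Ab (letter A, 3 semitones up).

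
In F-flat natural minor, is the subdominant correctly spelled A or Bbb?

Bbb

Each scale degree takes a distinct letter name. Degree 4 of a scale on F must use the letter B.
Bbb and A are enharmonically the same pitch, but only Bbb uses the letter B, so it is the correct spelling here.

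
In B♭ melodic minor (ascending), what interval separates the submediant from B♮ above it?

The submediant of Bb melodic minor (ascending) is G.
G up to B: letters G→B make it a third; 4 semitones makes it major.

major third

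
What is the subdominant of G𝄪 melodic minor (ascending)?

C##

Degree 4 takes the letter 3 steps above G, which is C.
In melodic minor (ascending), degree 4 sits 5 semitones above the tonic. G## + 5 semitones is pitch class 2, spelled on C as C##.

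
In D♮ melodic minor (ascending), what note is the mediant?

Degree 3 takes the letter 2 steps above D, which is F.
In melodic minor (ascending), degree 3 sits 3 semitones above the tonic. D + 3 semitones is pitch class 5, spelled on F as F.

F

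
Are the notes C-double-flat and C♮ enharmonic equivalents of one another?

No

Two spellings are enharmonically equivalent only if they share a pitch class.
Here Cbb → 10, C → 0; 0 ≠ 10, so they are not.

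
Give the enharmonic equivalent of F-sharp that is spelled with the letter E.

E##

Plain E sits 2 semitones below F#, so on the letter E the same pitch needs a double sharp: E##.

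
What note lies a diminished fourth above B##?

B up a perfect fourth is E, so the target letter is E.
From B##, a diminished fourth is 4 semitones up: E#.

E#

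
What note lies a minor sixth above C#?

A sixth above C lands on the letter A.
A minor sixth spans 8 semitones, so C# moves to pitch class 9. On the letter A that is A.

A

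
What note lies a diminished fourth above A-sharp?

D

A fourth above A lands on the letter D.
A diminished fourth spans 4 semitones, so A# moves to pitch class 2. On the letter D that is D.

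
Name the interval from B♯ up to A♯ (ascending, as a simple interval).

minor seventh

The letter names run B→A, a span of 6 letter steps, so the interval is some kind of seventh.
B# to A# is 10 semitones. A major seventh is 11, so 10 makes it minor.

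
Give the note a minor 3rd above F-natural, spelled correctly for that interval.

Ab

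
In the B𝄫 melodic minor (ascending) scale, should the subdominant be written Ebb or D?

Ebb

Each scale degree takes a distinct letter name. Degree 4 of a scale on B must use the letter E.
Ebb and D are enharmonically the same pitch, but only Ebb uses the letter E, so it is the correct spelling here.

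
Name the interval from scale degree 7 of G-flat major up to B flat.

Scale degree 7 of Gb major is F.
F up to Bb: letters F→B make it a fourth; 5 semitones makes it perfect.

perfect fourth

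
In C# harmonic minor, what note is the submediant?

A

The C# harmonic minor scale runs C# D# E F# G# A B#.
Degree 6 is A.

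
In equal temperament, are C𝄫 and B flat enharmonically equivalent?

Yes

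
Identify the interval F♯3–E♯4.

major seventh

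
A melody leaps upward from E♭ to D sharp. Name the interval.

augmented seventh

Counting letters E–F–G–A–B–C–D gives a seventh.
Eb→D# = 12 semitones, 1 wider than the major seventh (11), so augmented.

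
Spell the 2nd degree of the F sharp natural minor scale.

Degree 2 takes the letter 1 step above F, which is G.
In natural minor, degree 2 sits 2 semitones above the tonic. F# + 2 semitones is pitch class 8, spelled on G as G#.

G#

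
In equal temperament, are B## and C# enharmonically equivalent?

Yes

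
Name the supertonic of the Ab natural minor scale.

Bb

Degree 2 takes the letter 1 step above A, which is B.
In natural minor, degree 2 sits 2 semitones above the tonic. Ab + 2 semitones is pitch class 10, spelled on B as Bb.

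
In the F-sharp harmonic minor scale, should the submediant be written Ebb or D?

D

Each scale degree takes a distinct letter name. Degree 6 of a scale on F must use the letter D.
D and Ebb are enharmonically the same pitch, but only D uses the letter D, so it is the correct spelling here.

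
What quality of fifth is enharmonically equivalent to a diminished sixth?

perfect

A diminished sixth spans 7 semitones.
A fifth spanning 7 semitones is perfect (the perfect fifth is 7).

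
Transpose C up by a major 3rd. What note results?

C up a major third is E, so the target letter is E.
From C, a major third is 4 semitones up: E.

E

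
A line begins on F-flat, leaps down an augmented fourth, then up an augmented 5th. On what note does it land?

Gb

An augmented fourth down from Fb is Cbb (letter C, 6 semitones down).
An augmented fifth up from Cbb is Gb (letter G, 8 semitones up).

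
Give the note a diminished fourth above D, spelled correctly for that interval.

D up a perfect fourth is G, so the target letter is G.
From D, a diminished fourth is 4 semitones up: Gb.

Gb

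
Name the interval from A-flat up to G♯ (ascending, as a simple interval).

augmented seventh

Counting letters A–B–C–D–E–F–G gives a seventh.
Ab→G# = 12 semitones, 1 wider than the major seventh (11), so augmented.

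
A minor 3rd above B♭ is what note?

Db

A third above B lands on the letter D.
A minor third spans 3 semitones, so Bb moves to pitch class 1. On the letter D that is Db.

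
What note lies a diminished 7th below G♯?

G down a major seventh is Ab, so the target letter is A.
From G#, a diminished seventh is 9 semitones down: A##.

A##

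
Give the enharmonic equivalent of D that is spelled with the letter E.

Plain E sits 2 semitones above D, so on the letter E the same pitch needs a double flat: Ebb.

Ebb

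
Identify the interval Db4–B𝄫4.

The letter names run D→B, a span of 5 letter steps, so the interval is some kind of sixth.
Db to Bbb is 8 semitones. A major sixth is 9, so 8 makes it minor.

minor sixth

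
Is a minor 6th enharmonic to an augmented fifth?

Yes

A minor sixth spans 8 semitones; an augmented fifth spans 8.
They are enharmonically equivalent.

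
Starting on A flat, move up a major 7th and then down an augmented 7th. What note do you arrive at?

Abb

A major seventh up from Ab is G (letter G, 11 semitones up).
An augmented seventh down from G is Abb (letter A, 12 semitones down).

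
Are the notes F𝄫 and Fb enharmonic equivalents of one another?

No

Fbb is pitch class 3; Fb is pitch class 4.
The pitch classes differ (3 vs. 4), so they are not enharmonic equivalents.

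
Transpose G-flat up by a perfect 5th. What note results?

Db

A fifth above G lands on the letter D.
A perfect fifth spans 7 semitones, so Gb moves to pitch class 1. On the letter D that is Db.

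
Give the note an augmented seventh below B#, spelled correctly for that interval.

C

B down a major seventh is C, so the target letter is C.
From B#, an augmented seventh is 12 semitones down: C.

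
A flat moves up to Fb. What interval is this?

minor sixth

Counting letters A–B–C–D–E–F gives a sixth.
Ab→Fb = 8 semitones, 1 narrower than the major sixth (9), so minor.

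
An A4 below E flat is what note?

Bbb

E down a perfect fourth is B, so the target letter is B.
From Eb, an augmented fourth is 6 semitones down: Bbb.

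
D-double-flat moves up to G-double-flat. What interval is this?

perfect fourth

The letter names run D→G, a span of 3 letter steps, so the interval is some kind of fourth.
Dbb to Gbb is 5 semitones. A perfect fourth is 5, so 5 makes it perfect.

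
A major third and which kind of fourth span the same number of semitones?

A major third spans 4 semitones.
A fourth spanning 4 semitones is diminished (the perfect fourth is 5).

diminished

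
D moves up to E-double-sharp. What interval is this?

The letter names run D→E, a span of 1 letter step, so the interval is some kind of second.
D to E## is 4 semitones. A major second is 2, so 4 makes it doubly augmented.

doubly augmented second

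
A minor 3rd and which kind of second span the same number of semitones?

augmented

A minor third spans 3 semitones.
A second spanning 3 semitones is augmented (the major second is 2).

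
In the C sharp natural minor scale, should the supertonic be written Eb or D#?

D#

Each scale degree takes a distinct letter name. Degree 2 of a scale on C must use the letter D.
D# and Eb are enharmonically the same pitch, but only D# uses the letter D, so it is the correct spelling here.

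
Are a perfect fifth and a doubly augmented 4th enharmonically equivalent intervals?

Yes

A perfect fifth spans 7 semitones; a doubly augmented fourth spans 7.
They are enharmonically equivalent.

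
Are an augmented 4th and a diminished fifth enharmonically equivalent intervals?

An augmented fourth spans 6 semitones; a diminished fifth spans 6.
They are enharmonically equivalent.

Yes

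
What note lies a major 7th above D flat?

C

A seventh above D lands on the letter C.
A major seventh spans 11 semitones, so Db moves to pitch class 0. On the letter C that is C.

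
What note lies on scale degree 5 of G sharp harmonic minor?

D#

Degree 5 takes the letter 4 steps above G, which is D.
In harmonic minor, degree 5 sits 7 semitones above the tonic. G# + 7 semitones is pitch class 3, spelled on D as D#.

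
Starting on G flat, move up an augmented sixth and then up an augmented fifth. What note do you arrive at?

An augmented sixth up from Gb is E (letter E, 10 semitones up).
An augmented fifth up from E is B# (letter B, 8 semitones up).

B#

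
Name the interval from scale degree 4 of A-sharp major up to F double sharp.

major third

Scale degree 4 of A# major is D#.
D# up to F##: letters D→F make it a third; 4 semitones makes it major.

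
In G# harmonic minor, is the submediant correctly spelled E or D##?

Each scale degree takes a distinct letter name. Degree 6 of a scale on G must use the letter E.
E and D## are enharmonically the same pitch, but only E uses the letter E, so it is the correct spelling here.

E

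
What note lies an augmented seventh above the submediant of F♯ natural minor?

The submediant of F# natural minor is D.
An augmented seventh (12 semitones) above D lands on the letter C, giving C##.

C##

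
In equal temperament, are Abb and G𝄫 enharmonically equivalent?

No

Abb is pitch class 7; Gbb is pitch class 5.
The pitch classes differ (7 vs. 5), so they are not enharmonic equivalents.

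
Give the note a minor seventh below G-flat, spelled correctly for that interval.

A seventh below G lands on the letter A.
A minor seventh spans 10 semitones, so Gb moves to pitch class 8. On the letter A that is Ab.

Ab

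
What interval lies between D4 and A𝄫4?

Counting letters D–E–F–G–A gives a fifth.
D→Abb = 5 semitones, 2 narrower than the perfect fifth (7), so doubly diminished.

doubly diminished fifth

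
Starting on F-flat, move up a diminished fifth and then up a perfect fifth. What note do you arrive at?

Gbb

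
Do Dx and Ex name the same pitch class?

No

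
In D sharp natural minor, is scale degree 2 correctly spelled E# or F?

Each scale degree takes a distinct letter name. Degree 2 of a scale on D must use the letter E.
E# and F are enharmonically the same pitch, but only E# uses the letter E, so it is the correct spelling here.

E#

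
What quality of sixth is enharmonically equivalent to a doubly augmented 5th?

major

A doubly augmented fifth spans 9 semitones.
A sixth spanning 9 semitones is major (the major sixth is 9).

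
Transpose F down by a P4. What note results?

F down a perfect fourth is C, so the target letter is C.
From F, a perfect fourth is 5 semitones down: C.

C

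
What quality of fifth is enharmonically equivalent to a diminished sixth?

perfect

A diminished sixth spans 7 semitones.
A fifth spanning 7 semitones is perfect (the perfect fifth is 7).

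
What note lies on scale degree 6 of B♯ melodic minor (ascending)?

G##

The B# melodic minor (ascending) scale runs B# C## D# E# F## G## A##.
Degree 6 is G##.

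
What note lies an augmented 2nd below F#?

Eb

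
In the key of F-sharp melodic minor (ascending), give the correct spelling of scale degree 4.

Degree 4 takes the letter 3 steps above F, which is B.
In melodic minor (ascending), degree 4 sits 5 semitones above the tonic. F# + 5 semitones is pitch class 11, spelled on B as B.

B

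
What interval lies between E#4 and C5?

diminished sixth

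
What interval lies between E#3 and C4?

diminished sixth

Counting letters E–F–G–A–B–C gives a sixth.
E#→C = 7 semitones, 2 narrower than the major sixth (9), so diminished.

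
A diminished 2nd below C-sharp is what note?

A second below C lands on the letter B.
A diminished second spans 0 semitones, so C# moves to pitch class 1. On the letter B that is B##.

B##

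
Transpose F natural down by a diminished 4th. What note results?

F down a perfect fourth is C, so the target letter is C.
From F, a diminished fourth is 4 semitones down: C#.

C#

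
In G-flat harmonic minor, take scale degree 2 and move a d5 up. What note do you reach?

Scale degree 2 of Gb harmonic minor is Ab.
A diminished fifth (6 semitones) above Ab lands on the letter E, giving Ebb.

Ebb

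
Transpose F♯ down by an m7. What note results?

F down a major seventh is Gb, so the target letter is G.
From F#, a minor seventh is 10 semitones down: G#.

G#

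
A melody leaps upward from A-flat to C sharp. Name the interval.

Counting letters A–B–C gives a third.
Ab→C# = 5 semitones, 1 wider than the major third (4), so augmented.

augmented third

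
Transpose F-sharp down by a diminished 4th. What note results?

F down a perfect fourth is C, so the target letter is C.
From F#, a diminished fourth is 4 semitones down: C##.

C##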